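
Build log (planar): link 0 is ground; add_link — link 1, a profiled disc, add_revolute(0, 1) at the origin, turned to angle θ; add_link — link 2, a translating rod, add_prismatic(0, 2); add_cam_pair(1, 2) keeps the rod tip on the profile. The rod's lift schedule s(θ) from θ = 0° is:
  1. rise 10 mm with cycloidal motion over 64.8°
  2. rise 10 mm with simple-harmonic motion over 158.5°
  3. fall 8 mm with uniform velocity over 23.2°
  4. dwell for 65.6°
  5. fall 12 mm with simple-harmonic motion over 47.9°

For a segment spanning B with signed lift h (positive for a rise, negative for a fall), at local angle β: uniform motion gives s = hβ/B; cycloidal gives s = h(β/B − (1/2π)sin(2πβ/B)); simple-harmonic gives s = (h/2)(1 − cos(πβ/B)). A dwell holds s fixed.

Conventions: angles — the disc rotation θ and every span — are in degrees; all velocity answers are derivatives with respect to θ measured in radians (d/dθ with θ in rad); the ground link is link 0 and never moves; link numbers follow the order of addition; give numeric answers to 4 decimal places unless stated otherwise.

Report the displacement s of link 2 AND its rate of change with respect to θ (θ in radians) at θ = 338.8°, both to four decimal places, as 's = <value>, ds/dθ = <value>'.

seg 1 [0°–64.8°] cycloidal, h=10: full span → s += 10 → s = 10.0000
seg 2 [64.8°–223.3°] simple-harmonic, h=10: full span → s += 10 → s = 20.0000
seg 3 [223.3°–246.5°] uniform, h=-8: full span → s += -8 → s = 12.0000
seg 4 [246.5°–312.1°] dwell: s stays 12.0000
seg 5 [312.1°–360°] simple-harmonic, h=-12: θ=338.8° here. β=26.7, B=47.9. -12/2·(1 − cos(π·0.5574)) = -7.0763 → s = 4.9237
velocity in seg [312.1°–360°] (simple-harmonic), θ in radians: β = 26.7° = 0.4660 rad, B = 47.9° = 0.8360 rad; ds/dθ = (πh/(2B)) sin(πβ/B) = (π·(-12)/(2·0.8360)) sin(π·0.5574) = -22.181231 mm/rad

s = 4.9237, ds/dθ = -22.1812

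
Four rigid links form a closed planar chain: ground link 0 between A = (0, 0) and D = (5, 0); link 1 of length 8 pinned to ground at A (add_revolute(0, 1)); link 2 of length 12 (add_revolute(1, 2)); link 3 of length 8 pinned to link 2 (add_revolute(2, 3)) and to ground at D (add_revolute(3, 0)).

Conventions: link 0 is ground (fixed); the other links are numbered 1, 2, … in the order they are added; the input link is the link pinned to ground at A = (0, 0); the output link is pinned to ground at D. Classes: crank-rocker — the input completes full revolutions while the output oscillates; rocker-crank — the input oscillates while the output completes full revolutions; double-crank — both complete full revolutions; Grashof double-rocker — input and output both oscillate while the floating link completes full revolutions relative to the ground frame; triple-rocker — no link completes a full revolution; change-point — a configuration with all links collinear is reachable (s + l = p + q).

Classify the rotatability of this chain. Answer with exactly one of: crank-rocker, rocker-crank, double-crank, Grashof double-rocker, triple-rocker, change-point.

lengths: ground=5, input=8, coupler=12, output=8
sorted: s=5 (shortest), l=12 (longest), p+q=16
s + l = 17 vs p + q = 16
s + l > p + q → non-Grashof → no link fully rotates → triple-rocker

triple-rocker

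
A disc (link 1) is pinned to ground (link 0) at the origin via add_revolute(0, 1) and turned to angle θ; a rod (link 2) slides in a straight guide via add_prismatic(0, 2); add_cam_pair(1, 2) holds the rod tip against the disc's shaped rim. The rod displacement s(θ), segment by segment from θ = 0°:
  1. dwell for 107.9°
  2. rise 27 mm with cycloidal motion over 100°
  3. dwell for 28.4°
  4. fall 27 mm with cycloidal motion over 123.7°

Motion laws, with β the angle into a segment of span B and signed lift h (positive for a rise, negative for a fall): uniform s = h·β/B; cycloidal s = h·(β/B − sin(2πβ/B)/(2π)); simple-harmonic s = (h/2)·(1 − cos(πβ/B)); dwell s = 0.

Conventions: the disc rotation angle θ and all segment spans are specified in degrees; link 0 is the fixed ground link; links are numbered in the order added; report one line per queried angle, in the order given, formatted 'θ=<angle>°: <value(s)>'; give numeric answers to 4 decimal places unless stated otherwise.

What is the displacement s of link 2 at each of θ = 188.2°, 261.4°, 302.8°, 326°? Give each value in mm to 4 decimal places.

segment 1 (0° to 107.9°, dwell): s unchanged at 0.0000
θ = 188.2° falls in segment 2 (107.9° to 207.9°, cycloidal, h = 27): β = 188.2 − 107.9 = 80.3°, B = 100°; Δs = 27·(0.8030 − sin(2π·0.8030)/(2π)) = 25.7421; s = 0.0000 + 25.7421 = 25.7421
segment 2 (107.9° to 207.9°, cycloidal, h = 27) is passed completely: s = 0.0000 + (27) = 27.0000
segment 3 (207.9° to 236.3°, dwell): s unchanged at 27.0000
θ = 261.4° falls in segment 4 (236.3° to 360°, cycloidal, h = -27): β = 261.4 − 236.3 = 25.1°, B = 123.7°; Δs = -27·(0.2029 − sin(2π·0.2029)/(2π)) = -1.3681; s = 27.0000 − 1.3681 = 25.6319
θ = 302.8° falls in segment 4 (236.3° to 360°, cycloidal, h = -27): β = 302.8 − 236.3 = 66.5°, B = 123.7°; Δs = -27·(0.5376 − sin(2π·0.5376)/(2π)) = -15.5205; s = 27.0000 − 15.5205 = 11.4795
θ = 326° falls in segment 4 (236.3° to 360°, cycloidal, h = -27): β = 326 − 236.3 = 89.7°, B = 123.7°; Δs = -27·(0.7251 − sin(2π·0.7251)/(2π)) = -23.8237; s = 27.0000 − 23.8237 = 3.1763

θ=188.2°: 25.7421
θ=261.4°: 25.6319
θ=302.8°: 11.4795
θ=326°: 3.1763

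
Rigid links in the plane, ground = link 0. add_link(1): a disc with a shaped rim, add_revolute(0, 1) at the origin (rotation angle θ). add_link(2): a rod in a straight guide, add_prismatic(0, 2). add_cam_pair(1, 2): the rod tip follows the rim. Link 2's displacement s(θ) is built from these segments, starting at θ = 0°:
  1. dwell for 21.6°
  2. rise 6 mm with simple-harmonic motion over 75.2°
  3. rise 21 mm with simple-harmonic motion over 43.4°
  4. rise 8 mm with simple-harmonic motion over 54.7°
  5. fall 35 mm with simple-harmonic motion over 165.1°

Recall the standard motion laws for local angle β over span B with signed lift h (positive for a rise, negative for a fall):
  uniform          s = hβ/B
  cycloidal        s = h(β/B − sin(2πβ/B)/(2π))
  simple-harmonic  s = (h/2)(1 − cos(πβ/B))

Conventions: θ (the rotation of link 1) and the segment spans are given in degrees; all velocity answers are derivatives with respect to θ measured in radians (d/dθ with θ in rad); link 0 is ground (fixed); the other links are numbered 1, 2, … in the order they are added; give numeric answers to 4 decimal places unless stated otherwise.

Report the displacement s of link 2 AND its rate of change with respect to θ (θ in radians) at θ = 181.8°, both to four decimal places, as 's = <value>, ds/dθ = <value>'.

segment 1 (0° to 21.6°, dwell): s unchanged at 0.0000
segment 2 (21.6° to 96.8°, simple-harmonic, h = 6) is passed completely: s = 0.0000 + (6) = 6.0000
segment 3 (96.8° to 140.2°, simple-harmonic, h = 21) is passed completely: s = 6.0000 + (21) = 27.0000
θ = 181.8° falls in segment 4 (140.2° to 194.9°, simple-harmonic, h = 8): β = 181.8 − 140.2 = 41.6°, B = 54.7°; Δs = 8/2·(1 − cos(π·0.7605)) = 6.9203; s = 27.0000 + 6.9203 = 33.9203
velocity in seg [140.2°–194.9°] (simple-harmonic), θ in radians: β = 41.6° = 0.7261 rad, B = 54.7° = 0.9547 rad; ds/dθ = (πh/(2B)) sin(πβ/B) = (π·8/(2·0.9547)) sin(π·0.7605) = 8.995050 mm/rad

s = 33.9203, ds/dθ = 8.9951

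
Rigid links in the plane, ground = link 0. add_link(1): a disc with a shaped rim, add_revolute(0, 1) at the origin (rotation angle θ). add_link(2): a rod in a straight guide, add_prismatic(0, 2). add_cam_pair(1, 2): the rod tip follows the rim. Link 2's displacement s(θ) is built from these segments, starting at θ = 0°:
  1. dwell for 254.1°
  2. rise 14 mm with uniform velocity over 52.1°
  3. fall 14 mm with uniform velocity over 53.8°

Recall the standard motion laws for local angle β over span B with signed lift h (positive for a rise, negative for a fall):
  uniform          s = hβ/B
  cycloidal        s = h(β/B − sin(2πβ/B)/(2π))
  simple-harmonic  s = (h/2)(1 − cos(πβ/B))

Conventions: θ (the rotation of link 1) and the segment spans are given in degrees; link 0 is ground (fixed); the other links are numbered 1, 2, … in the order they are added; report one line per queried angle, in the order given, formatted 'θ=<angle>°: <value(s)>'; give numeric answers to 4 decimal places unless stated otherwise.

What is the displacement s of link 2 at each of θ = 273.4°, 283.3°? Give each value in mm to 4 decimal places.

segment 1 (0° to 254.1°, dwell): s unchanged at 0.0000
θ = 273.4° falls in segment 2 (254.1° to 306.2°, uniform, h = 14): β = 273.4 − 254.1 = 19.3°, B = 52.1°; Δs = 14·19.3/52.1 = 5.1862; s = 0.0000 + 5.1862 = 5.1862
θ = 283.3° falls in segment 2 (254.1° to 306.2°, uniform, h = 14): β = 283.3 − 254.1 = 29.2°, B = 52.1°; Δs = 14·29.2/52.1 = 7.8464; s = 0.0000 + 7.8464 = 7.8464

θ=273.4°: 5.1862
θ=283.3°: 7.8464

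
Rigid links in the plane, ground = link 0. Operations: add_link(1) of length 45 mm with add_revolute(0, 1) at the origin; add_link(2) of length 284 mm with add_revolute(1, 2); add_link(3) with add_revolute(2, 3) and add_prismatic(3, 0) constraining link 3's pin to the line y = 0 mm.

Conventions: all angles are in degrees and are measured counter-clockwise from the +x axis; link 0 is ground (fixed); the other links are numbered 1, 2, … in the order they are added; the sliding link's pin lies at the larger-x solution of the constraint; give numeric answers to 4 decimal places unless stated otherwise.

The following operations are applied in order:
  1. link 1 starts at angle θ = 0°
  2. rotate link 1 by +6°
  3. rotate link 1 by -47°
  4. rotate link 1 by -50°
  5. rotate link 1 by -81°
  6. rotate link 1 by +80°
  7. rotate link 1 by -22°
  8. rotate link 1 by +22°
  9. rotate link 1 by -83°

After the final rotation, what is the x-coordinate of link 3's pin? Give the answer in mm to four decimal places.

geometry: r = 45 mm, L = 284 mm, e = 0 mm; θ starts at 0°
rotate link 1 by +6°: θ ← 0° +6° = 6°
rotate link 1 by -47°: θ ← 6° -47° = -41°
rotate link 1 by -50°: θ ← -41° -50° = -91°
rotate link 1 by -81°: θ ← -91° -81° = -172°
rotate link 1 by +80°: θ ← -172° +80° = -92°
rotate link 1 by -22°: θ ← -92° -22° = -114°
rotate link 1 by +22°: θ ← -114° +22° = -92°
rotate link 1 by -83°: θ ← -92° -83° = -175°
crank pin P = (r cos θ, r sin θ) = (-44.828761, -3.922008)
h = r sin θ − e = -3.922008 − 0 = -3.922008
x = r cos θ + √(L² − h²) = -44.828761 + 283.972917 = 239.144156

239.1442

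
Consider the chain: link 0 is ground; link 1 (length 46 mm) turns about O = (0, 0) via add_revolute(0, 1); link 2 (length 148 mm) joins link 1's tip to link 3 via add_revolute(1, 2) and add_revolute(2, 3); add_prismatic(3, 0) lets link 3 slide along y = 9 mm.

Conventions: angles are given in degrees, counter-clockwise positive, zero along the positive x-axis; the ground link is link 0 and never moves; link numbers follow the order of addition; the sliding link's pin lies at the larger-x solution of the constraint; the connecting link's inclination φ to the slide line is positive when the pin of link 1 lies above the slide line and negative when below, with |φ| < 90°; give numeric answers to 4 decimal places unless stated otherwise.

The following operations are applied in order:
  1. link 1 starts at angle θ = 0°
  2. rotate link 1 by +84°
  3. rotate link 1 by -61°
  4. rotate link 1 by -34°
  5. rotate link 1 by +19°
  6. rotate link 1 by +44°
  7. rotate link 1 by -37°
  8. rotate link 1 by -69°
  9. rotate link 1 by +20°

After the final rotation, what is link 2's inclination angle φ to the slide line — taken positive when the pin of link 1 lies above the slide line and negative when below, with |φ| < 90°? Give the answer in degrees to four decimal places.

geometry: r = 46 mm, L = 148 mm, e = 9 mm; θ starts at 0°
rotate link 1 by +84°: θ ← 0° +84° = 84°
rotate link 1 by -61°: θ ← 84° -61° = 23°
rotate link 1 by -34°: θ ← 23° -34° = -11°
rotate link 1 by +19°: θ ← -11° +19° = 8°
rotate link 1 by +44°: θ ← 8° +44° = 52°
rotate link 1 by -37°: θ ← 52° -37° = 15°
rotate link 1 by -69°: θ ← 15° -69° = -54°
rotate link 1 by +20°: θ ← -54° +20° = -34°
h = r sin θ − e = -25.722874 − 9 = -34.722874
sin φ = h / L = -34.722874 / 148 = -0.23461401
φ = arcsin(-0.23461401) = -13.568871°

-13.5689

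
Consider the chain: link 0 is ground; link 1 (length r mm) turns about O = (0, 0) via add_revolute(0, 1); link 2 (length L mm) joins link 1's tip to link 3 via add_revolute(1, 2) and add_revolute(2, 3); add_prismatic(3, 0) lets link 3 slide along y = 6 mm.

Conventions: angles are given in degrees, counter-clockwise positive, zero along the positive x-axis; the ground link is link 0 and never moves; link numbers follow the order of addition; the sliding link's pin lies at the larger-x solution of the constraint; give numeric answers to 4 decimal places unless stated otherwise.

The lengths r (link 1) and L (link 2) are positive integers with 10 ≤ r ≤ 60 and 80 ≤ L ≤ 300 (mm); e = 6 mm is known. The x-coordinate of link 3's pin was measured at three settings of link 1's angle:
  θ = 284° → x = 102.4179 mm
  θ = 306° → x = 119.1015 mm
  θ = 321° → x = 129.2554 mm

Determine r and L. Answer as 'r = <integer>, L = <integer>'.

constraint per measurement: (x − r cos θ)² + (r sin θ − e)² = L²
subtracting the θ₁ and θ₂ equations cancels the r² and L² terms:
r = (x₁² − x₂²) / (2[(x₁cos θ₁ + e sin θ₁) − (x₂cos θ₂ + e sin θ₂)]) = 40.0001 → r = 40
L² = (x₁ − r cos θ₁)² + (r sin θ₁ − e)² = 10608.9976 → L = 103.0000 → L = 103
check at θ₃=321°: x = 129.2554 (printed 129.2554) ✓

r = 40, L = 103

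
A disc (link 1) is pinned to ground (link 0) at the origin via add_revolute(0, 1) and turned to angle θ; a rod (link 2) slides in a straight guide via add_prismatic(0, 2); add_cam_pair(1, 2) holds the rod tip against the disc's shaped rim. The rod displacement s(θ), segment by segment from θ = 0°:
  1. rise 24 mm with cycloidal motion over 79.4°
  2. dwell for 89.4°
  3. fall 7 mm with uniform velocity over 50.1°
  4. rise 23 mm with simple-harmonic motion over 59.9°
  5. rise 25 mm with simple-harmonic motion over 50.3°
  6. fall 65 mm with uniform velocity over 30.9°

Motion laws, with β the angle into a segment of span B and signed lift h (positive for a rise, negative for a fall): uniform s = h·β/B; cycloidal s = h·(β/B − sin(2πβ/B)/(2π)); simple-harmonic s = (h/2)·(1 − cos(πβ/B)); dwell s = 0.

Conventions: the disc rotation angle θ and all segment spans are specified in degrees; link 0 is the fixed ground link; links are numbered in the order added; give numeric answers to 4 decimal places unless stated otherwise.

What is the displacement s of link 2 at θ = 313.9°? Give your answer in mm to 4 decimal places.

segment 1 (0° to 79.4°, cycloidal, h = 24) is passed completely: s = 0.0000 + (24) = 24.0000
segment 2 (79.4° to 168.8°, dwell): s unchanged at 24.0000
segment 3 (168.8° to 218.9°, uniform, h = -7) is passed completely: s = 24.0000 + (-7) = 17.0000
segment 4 (218.9° to 278.8°, simple-harmonic, h = 23) is passed completely: s = 17.0000 + (23) = 40.0000
θ = 313.9° falls in segment 5 (278.8° to 329.1°, simple-harmonic, h = 25): β = 313.9 − 278.8 = 35.1°, B = 50.3°; Δs = 25/2·(1 − cos(π·0.6978)) = 19.7777; s = 40.0000 + 19.7777 = 59.7777

59.7777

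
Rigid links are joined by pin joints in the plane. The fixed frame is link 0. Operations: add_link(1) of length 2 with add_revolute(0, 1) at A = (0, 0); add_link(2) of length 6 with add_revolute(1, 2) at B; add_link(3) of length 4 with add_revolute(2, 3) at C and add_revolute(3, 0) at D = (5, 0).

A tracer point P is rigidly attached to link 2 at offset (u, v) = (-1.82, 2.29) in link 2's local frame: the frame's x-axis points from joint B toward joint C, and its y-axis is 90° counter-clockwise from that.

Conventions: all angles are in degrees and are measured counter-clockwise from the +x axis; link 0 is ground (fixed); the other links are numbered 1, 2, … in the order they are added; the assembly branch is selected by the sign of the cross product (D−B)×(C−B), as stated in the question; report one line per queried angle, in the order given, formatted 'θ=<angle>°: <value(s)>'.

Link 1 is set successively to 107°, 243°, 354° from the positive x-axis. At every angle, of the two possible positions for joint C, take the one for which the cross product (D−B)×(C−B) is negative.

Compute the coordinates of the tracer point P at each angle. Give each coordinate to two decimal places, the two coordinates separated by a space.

A=(0,0), D=(5.00,0)
θ=107°: B = A + 2.00·(cos107°, sin107°) = (-0.5847, 1.9126)
θ=107°: |BD| = 5.9032
θ=107°: circle(B,6.00) ∩ circle(D,4.00): a=4.6456, h=3.7972
θ=107°:   candidates: C₊=(5.0405,3.9998) cross=22.415; C₋=(2.5800,-3.1849) cross=-22.415
θ=107°:   branch - wants cross < 0 → take C=(2.5800,-3.1849) (cross=-22.415)
θ=107°: ex = (C−B)/|BC| = (0.5275,-0.8496); ey = (0.8496,0.5275)
θ=107°: P = B + -1.82·ex + 2.29·ey = (0.4008,4.6667)
θ=243°: B = A + 2.00·(cos243°, sin243°) = (-0.9080, -1.7820)
θ=243°: |BD| = 6.1709
θ=243°: circle(B,6.00) ∩ circle(D,4.00): a=4.7060, h=3.7221
θ=243°:   candidates: C₊=(2.5226,3.1405) cross=22.969; C₋=(4.6723,-3.9866) cross=-22.969
θ=243°:   branch - wants cross < 0 → take C=(4.6723,-3.9866) (cross=-22.969)
θ=243°: ex = (C−B)/|BC| = (0.9301,-0.3674); ey = (0.3674,0.9301)
θ=243°: P = B + -1.82·ex + 2.29·ey = (-1.7593,1.0165)
θ=354°: B = A + 2.00·(cos354°, sin354°) = (1.9890, -0.2091)
θ=354°: |BD| = 3.0182
θ=354°: circle(B,6.00) ∩ circle(D,4.00): a=4.8223, h=3.5700
θ=354°:   candidates: C₊=(6.5525,3.6864) cross=10.775; C₋=(7.0471,-3.4365) cross=-10.775
θ=354°:   branch - wants cross < 0 → take C=(7.0471,-3.4365) (cross=-10.775)
θ=354°: ex = (C−B)/|BC| = (0.8430,-0.5379); ey = (0.5379,0.8430)
θ=354°: P = B + -1.82·ex + 2.29·ey = (1.6866,2.7004)

θ=107°: 0.40 4.67
θ=243°: -1.76 1.02
θ=354°: 1.69 2.70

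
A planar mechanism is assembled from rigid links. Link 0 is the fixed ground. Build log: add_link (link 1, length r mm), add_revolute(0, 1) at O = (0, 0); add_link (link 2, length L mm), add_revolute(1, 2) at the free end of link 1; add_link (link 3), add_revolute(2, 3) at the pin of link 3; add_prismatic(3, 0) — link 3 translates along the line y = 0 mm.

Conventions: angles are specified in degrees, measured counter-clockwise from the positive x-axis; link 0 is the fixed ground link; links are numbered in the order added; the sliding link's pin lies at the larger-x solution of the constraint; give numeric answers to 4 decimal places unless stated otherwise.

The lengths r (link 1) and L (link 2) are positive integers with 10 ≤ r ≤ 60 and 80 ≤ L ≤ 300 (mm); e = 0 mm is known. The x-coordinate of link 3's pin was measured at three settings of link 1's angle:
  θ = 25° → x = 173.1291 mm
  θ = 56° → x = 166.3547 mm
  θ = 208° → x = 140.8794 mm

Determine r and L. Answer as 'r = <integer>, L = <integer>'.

constraint per measurement: (x − r cos θ)² + (r sin θ − e)² = L²
subtracting the θ₁ and θ₂ equations cancels the r² and L² terms:
r = (x₁² − x₂²) / (2[(x₁cos θ₁ + e sin θ₁) − (x₂cos θ₂ + e sin θ₂)]) = 17.9998 → r = 18
L² = (x₁ − r cos θ₁)² + (r sin θ₁ − e)² = 24648.9882 → L = 157.0000 → L = 157
check at θ₃=208°: x = 140.8794 (printed 140.8794) ✓

r = 18, L = 157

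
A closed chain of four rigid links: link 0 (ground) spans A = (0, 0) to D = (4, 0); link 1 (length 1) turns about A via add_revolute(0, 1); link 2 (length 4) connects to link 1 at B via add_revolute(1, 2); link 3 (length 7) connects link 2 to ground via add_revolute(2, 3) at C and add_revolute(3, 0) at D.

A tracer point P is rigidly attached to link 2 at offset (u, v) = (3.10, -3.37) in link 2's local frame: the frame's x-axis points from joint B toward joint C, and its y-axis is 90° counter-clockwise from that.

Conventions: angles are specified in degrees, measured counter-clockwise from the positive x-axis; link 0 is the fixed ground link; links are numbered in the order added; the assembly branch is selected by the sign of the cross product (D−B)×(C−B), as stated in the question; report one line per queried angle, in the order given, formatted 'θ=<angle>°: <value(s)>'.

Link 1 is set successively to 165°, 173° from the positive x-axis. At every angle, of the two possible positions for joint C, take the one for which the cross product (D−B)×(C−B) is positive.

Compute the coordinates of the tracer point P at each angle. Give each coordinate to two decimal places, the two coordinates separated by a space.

A=(0,0), D=(4.00,0)
θ=165°: B = A + 1.00·(cos165°, sin165°) = (-0.9659, 0.2588)
θ=165°: |BD| = 4.9727
θ=165°: circle(B,4.00) ∩ circle(D,7.00): a=-0.8318, h=3.9126
θ=165°:   candidates: C₊=(-1.5930,4.2094) cross=19.456; C₋=(-2.0002,-3.6051) cross=-19.456
θ=165°:   branch + wants cross > 0 → take C=(-1.5930,4.2094) (cross=19.456)
θ=165°: ex = (C−B)/|BC| = (-0.1568,0.9876); ey = (-0.9876,-0.1568)
θ=165°: P = B + 3.10·ex + -3.37·ey = (1.8765,3.8488)
θ=173°: B = A + 1.00·(cos173°, sin173°) = (-0.9925, 0.1219)
θ=173°: |BD| = 4.9940
θ=173°: circle(B,4.00) ∩ circle(D,7.00): a=-0.8069, h=3.9178
θ=173°:   candidates: C₊=(-1.7036,4.0582) cross=19.565; C₋=(-1.8948,-3.7750) cross=-19.565
θ=173°:   branch + wants cross > 0 → take C=(-1.7036,4.0582) (cross=19.565)
θ=173°: ex = (C−B)/|BC| = (-0.1778,0.9841); ey = (-0.9841,-0.1778)
θ=173°: P = B + 3.10·ex + -3.37·ey = (1.7727,3.7716)

θ=165°: 1.88 3.85
θ=173°: 1.77 3.77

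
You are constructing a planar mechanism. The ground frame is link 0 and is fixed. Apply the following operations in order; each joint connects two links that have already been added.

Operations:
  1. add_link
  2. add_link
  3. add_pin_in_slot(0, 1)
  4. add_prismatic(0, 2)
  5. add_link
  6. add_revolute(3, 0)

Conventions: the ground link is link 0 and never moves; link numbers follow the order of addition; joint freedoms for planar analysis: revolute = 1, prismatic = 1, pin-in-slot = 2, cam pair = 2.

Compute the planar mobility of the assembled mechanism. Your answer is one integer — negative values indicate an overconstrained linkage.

ground; <1,0,0>
#1 <2,0,0>
#2 <3,0,0>
PS:0↔1 J2 <3,0,1>
P:0↔2 J1 <3,1,1>
#3 <4,1,1>
R:3↔0 J1 <4,2,1>
3×3 − 2×2 − 1×1 = 4

M = 4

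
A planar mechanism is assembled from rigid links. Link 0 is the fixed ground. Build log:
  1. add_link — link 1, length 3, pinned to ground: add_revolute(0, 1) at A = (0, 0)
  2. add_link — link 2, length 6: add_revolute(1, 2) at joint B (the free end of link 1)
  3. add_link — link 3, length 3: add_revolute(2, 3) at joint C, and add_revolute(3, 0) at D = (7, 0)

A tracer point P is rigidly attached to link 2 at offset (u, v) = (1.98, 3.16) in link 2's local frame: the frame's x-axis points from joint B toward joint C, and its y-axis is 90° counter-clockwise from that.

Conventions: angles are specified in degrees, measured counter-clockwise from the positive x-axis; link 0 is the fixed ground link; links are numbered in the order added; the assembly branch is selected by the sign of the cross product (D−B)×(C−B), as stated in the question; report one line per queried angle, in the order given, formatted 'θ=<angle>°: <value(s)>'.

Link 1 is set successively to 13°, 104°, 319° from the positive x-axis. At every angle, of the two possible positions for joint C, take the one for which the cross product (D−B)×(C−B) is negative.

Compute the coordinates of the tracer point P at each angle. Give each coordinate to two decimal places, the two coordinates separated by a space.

A=(0,0), D=(7.00,0)
θ=13°: B = A + 3.00·(cos13°, sin13°) = (2.9231, 0.6749)
θ=13°: |BD| = 4.1324
θ=13°: circle(B,6.00) ∩ circle(D,3.00): a=5.3331, h=2.7492
θ=13°:   candidates: C₊=(8.6336,2.5162) cross=11.361; C₋=(7.7356,-2.9084) cross=-11.361
θ=13°:   branch - wants cross < 0 → take C=(7.7356,-2.9084) (cross=-11.361)
θ=13°: ex = (C−B)/|BC| = (0.8021,-0.5972); ey = (0.5972,0.8021)
θ=13°: P = B + 1.98·ex + 3.16·ey = (6.3984,2.0270)
θ=104°: B = A + 3.00·(cos104°, sin104°) = (-0.7258, 2.9109)
θ=104°: |BD| = 8.2560
θ=104°: circle(B,6.00) ∩ circle(D,3.00): a=5.7632, h=1.6691
θ=104°:   candidates: C₊=(5.2558,2.4408) cross=13.780; C₋=(4.0788,-0.6830) cross=-13.780
θ=104°:   branch - wants cross < 0 → take C=(4.0788,-0.6830) (cross=-13.780)
θ=104°: ex = (C−B)/|BC| = (0.8008,-0.5990); ey = (0.5990,0.8008)
θ=104°: P = B + 1.98·ex + 3.16·ey = (2.7525,4.2553)
θ=319°: B = A + 3.00·(cos319°, sin319°) = (2.2641, -1.9682)
θ=319°: |BD| = 5.1286
θ=319°: circle(B,6.00) ∩ circle(D,3.00): a=5.1966, h=2.9992
θ=319°:   candidates: C₊=(5.9118,2.7957) cross=15.382; C₋=(8.2138,-2.7435) cross=-15.382
θ=319°:   branch - wants cross < 0 → take C=(8.2138,-2.7435) (cross=-15.382)
θ=319°: ex = (C−B)/|BC| = (0.9916,-0.1292); ey = (0.1292,0.9916)
θ=319°: P = B + 1.98·ex + 3.16·ey = (4.6358,0.9095)

θ=13°: 6.40 2.03
θ=104°: 2.75 4.26
θ=319°: 4.64 0.91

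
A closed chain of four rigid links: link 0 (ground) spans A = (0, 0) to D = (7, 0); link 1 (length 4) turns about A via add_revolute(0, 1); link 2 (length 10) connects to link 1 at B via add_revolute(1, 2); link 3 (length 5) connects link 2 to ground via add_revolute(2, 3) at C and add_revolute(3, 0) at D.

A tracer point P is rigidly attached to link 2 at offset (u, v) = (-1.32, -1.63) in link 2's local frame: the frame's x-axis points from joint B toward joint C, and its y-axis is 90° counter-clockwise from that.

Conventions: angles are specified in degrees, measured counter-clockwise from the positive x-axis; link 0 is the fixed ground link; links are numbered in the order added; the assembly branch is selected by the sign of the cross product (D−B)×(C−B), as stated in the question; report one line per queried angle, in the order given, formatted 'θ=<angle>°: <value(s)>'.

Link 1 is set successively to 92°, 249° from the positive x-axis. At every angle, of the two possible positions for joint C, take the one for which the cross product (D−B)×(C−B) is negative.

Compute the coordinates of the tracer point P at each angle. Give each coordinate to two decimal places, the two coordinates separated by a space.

A=(0,0), D=(7.00,0)
θ=92°: B = A + 4.00·(cos92°, sin92°) = (-0.1396, 3.9976)
θ=92°: |BD| = 8.1826
θ=92°: circle(B,10.00) ∩ circle(D,5.00): a=8.6742, h=4.9758
θ=92°:   candidates: C₊=(9.8599,4.1014) cross=40.715; C₋=(4.9981,-4.5817) cross=-40.715
θ=92°:   branch - wants cross < 0 → take C=(4.9981,-4.5817) (cross=-40.715)
θ=92°: ex = (C−B)/|BC| = (0.5138,-0.8579); ey = (0.8579,0.5138)
θ=92°: P = B + -1.32·ex + -1.63·ey = (-2.2162,4.2926)
θ=249°: B = A + 4.00·(cos249°, sin249°) = (-1.4335, -3.7343)
θ=249°: |BD| = 9.2233
θ=249°: circle(B,10.00) ∩ circle(D,5.00): a=8.6774, h=4.9701
θ=249°:   candidates: C₊=(4.4886,4.3235) cross=45.841; C₋=(8.5132,-4.7655) cross=-45.841
θ=249°:   branch - wants cross < 0 → take C=(8.5132,-4.7655) (cross=-45.841)
θ=249°: ex = (C−B)/|BC| = (0.9947,-0.1031); ey = (0.1031,0.9947)
θ=249°: P = B + -1.32·ex + -1.63·ey = (-2.9145,-5.2195)

θ=92°: -2.22 4.29
θ=249°: -2.91 -5.22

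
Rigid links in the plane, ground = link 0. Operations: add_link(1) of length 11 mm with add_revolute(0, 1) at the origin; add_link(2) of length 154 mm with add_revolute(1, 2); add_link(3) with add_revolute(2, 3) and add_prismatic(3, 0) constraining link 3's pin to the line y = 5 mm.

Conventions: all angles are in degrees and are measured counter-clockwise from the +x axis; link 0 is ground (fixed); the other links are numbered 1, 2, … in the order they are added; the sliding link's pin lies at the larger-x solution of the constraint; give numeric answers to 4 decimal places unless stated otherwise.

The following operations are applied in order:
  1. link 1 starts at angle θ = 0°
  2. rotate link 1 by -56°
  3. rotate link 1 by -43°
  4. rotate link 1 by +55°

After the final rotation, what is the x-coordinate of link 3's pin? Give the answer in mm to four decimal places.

geometry: r = 11 mm, L = 154 mm, e = 5 mm; θ starts at 0°
rotate link 1 by -56°: θ ← 0° -56° = -56°
rotate link 1 by -43°: θ ← -56° -43° = -99°
rotate link 1 by +55°: θ ← -99° +55° = -44°
crank pin P = (r cos θ, r sin θ) = (7.912738, -7.641242)
h = r sin θ − e = -7.641242 − 5 = -12.641242
x = r cos θ + √(L² − h²) = 7.912738 + 153.480289 = 161.393026

161.3930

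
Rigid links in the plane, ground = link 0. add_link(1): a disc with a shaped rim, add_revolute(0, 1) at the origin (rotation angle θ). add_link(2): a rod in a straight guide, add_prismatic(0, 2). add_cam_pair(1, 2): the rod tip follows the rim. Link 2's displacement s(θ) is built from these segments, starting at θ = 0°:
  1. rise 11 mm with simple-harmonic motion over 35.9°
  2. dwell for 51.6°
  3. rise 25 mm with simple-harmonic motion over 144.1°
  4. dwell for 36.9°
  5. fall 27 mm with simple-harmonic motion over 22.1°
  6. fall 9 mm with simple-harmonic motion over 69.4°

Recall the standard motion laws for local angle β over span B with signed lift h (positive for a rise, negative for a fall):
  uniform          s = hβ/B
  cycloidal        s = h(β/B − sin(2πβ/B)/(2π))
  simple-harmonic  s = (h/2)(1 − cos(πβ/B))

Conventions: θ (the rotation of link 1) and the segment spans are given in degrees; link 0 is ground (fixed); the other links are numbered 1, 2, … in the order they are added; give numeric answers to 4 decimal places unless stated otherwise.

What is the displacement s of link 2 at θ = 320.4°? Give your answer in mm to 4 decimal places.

segment 1 (0° to 35.9°, simple-harmonic, h = 11) is passed completely: s = 0.0000 + (11) = 11.0000
segment 2 (35.9° to 87.5°, dwell): s unchanged at 11.0000
segment 3 (87.5° to 231.6°, simple-harmonic, h = 25) is passed completely: s = 11.0000 + (25) = 36.0000
segment 4 (231.6° to 268.5°, dwell): s unchanged at 36.0000
segment 5 (268.5° to 290.6°, simple-harmonic, h = -27) is passed completely: s = 36.0000 + (-27) = 9.0000
θ = 320.4° falls in segment 6 (290.6° to 360°, simple-harmonic, h = -9): β = 320.4 − 290.6 = 29.8°, B = 69.4°; Δs = -9/2·(1 − cos(π·0.4294)) = -3.5100; s = 9.0000 − 3.5100 = 5.4900

5.4900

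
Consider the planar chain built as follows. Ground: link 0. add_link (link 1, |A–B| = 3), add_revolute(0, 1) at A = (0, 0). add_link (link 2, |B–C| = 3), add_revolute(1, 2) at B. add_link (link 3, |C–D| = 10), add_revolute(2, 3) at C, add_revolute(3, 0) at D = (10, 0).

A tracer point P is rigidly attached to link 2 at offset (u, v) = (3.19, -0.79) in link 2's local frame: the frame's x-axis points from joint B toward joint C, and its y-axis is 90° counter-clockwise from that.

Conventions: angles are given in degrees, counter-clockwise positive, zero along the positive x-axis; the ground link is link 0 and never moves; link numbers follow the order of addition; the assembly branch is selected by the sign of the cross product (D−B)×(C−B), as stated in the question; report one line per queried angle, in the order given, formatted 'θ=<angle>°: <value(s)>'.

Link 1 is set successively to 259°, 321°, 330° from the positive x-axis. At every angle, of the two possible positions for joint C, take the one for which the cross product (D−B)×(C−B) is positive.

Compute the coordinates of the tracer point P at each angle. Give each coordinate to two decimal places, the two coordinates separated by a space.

A=(0,0), D=(10.00,0)
θ=259°: B = A + 3.00·(cos259°, sin259°) = (-0.5724, -2.9449)
θ=259°: |BD| = 10.9749
θ=259°: circle(B,3.00) ∩ circle(D,10.00): a=1.3416, h=2.6833
θ=259°:   candidates: C₊=(-0.0000,-0.0000) cross=29.449; C₋=(1.4400,-5.1698) cross=-29.449
θ=259°:   branch + wants cross > 0 → take C=(-0.0000,-0.0000) (cross=29.449)
θ=259°: ex = (C−B)/|BC| = (0.1908,0.9816); ey = (-0.9816,0.1908)
θ=259°: P = B + 3.19·ex + -0.79·ey = (0.8117,0.0358)
θ=321°: B = A + 3.00·(cos321°, sin321°) = (2.3314, -1.8880)
θ=321°: |BD| = 7.8975
θ=321°: circle(B,3.00) ∩ circle(D,10.00): a=-1.8125, h=2.3906
θ=321°:   candidates: C₊=(-0.0000,0.0000) cross=18.880; C₋=(1.1430,-4.6425) cross=-18.880
θ=321°:   branch + wants cross > 0 → take C=(-0.0000,0.0000) (cross=18.880)
θ=321°: ex = (C−B)/|BC| = (-0.7771,0.6293); ey = (-0.6293,-0.7771)
θ=321°: P = B + 3.19·ex + -0.79·ey = (0.3495,0.7335)
θ=330°: B = A + 3.00·(cos330°, sin330°) = (2.5981, -1.5000)
θ=330°: |BD| = 7.5524
θ=330°: circle(B,3.00) ∩ circle(D,10.00): a=-2.2484, h=1.9861
θ=330°:   candidates: C₊=(-0.0000,0.0000) cross=15.000; C₋=(0.7889,-3.8931) cross=-15.000
θ=330°:   branch + wants cross > 0 → take C=(-0.0000,0.0000) (cross=15.000)
θ=330°: ex = (C−B)/|BC| = (-0.8660,0.5000); ey = (-0.5000,-0.8660)
θ=330°: P = B + 3.19·ex + -0.79·ey = (0.2305,0.7792)

θ=259°: 0.81 0.04
θ=321°: 0.35 0.73
θ=330°: 0.23 0.78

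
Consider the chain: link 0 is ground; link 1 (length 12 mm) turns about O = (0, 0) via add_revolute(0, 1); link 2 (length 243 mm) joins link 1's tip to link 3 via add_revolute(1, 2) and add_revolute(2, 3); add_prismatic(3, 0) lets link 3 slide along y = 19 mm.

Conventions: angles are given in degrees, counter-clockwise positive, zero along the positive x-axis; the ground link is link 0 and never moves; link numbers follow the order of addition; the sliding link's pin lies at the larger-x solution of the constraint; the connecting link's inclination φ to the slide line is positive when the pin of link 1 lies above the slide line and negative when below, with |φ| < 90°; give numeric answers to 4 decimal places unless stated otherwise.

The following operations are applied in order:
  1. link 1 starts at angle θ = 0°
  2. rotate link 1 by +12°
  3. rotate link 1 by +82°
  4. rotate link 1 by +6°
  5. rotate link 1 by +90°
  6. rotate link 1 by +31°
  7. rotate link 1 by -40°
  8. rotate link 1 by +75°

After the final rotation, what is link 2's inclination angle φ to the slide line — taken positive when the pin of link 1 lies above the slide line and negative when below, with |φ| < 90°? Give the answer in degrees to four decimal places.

geometry: r = 12 mm, L = 243 mm, e = 19 mm; θ starts at 0°
rotate link 1 by +12°: θ ← 0° +12° = 12°
rotate link 1 by +82°: θ ← 12° +82° = 94°
rotate link 1 by +6°: θ ← 94° +6° = 100°
rotate link 1 by +90°: θ ← 100° +90° = 190°
rotate link 1 by +31°: θ ← 190° +31° = 221°
rotate link 1 by -40°: θ ← 221° -40° = 181°
rotate link 1 by +75°: θ ← 181° +75° = 256°
h = r sin θ − e = -11.643549 − 19 = -30.643549
sin φ = h / L = -30.643549 / 243 = -0.12610514
φ = arcsin(-0.12610514) = -7.244581°

-7.2446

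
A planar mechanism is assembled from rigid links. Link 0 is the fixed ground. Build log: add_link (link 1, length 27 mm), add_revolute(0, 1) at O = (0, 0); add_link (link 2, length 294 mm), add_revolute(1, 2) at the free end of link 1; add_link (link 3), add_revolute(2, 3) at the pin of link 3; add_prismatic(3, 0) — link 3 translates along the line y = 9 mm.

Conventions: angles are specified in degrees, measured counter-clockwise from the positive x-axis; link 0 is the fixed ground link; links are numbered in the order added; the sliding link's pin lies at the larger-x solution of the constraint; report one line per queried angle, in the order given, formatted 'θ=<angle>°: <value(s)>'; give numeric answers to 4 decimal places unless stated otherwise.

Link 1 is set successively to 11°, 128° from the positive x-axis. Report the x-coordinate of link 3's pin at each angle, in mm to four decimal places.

geometry: r = 27 mm, L = 294 mm, e = 9 mm
θ=11°: crank pin P = (r cos θ, r sin θ) = (26.503934, 5.151843)
θ=11°: h = r sin θ − e = 5.151843 − 9 = -3.848157
θ=11°: x = r cos θ + √(L² − h²) = 26.503934 + 293.974815 = 320.478749
θ=128°: crank pin P = (r cos θ, r sin θ) = (-16.622860, 21.276290)
θ=128°: h = r sin θ − e = 21.276290 − 9 = 12.276290
θ=128°: x = r cos θ + √(L² − h²) = -16.622860 + 293.743583 = 277.120723

θ=11°: 320.4787
θ=128°: 277.1207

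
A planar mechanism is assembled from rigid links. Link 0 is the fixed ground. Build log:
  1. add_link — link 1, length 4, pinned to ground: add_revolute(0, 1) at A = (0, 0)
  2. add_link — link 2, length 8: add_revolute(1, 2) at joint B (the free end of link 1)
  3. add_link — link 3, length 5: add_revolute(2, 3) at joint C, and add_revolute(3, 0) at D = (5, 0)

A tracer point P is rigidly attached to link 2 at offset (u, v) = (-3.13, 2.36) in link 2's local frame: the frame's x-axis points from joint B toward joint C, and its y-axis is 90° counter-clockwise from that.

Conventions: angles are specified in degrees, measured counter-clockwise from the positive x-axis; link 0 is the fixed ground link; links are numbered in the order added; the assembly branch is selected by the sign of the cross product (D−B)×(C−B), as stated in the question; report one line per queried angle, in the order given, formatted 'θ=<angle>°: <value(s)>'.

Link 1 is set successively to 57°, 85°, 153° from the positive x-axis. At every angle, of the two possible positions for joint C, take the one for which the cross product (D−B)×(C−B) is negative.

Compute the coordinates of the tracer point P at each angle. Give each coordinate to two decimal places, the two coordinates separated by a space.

A=(0,0), D=(5.00,0)
θ=57°: B = A + 4.00·(cos57°, sin57°) = (2.1786, 3.3547)
θ=57°: |BD| = 4.3834
θ=57°: circle(B,8.00) ∩ circle(D,5.00): a=6.6403, h=4.4617
θ=57°:   candidates: C₊=(9.8672,1.1446) cross=19.557; C₋=(3.0381,-4.5990) cross=-19.557
θ=57°:   branch - wants cross < 0 → take C=(3.0381,-4.5990) (cross=-19.557)
θ=57°: ex = (C−B)/|BC| = (0.1074,-0.9942); ey = (0.9942,0.1074)
θ=57°: P = B + -3.13·ex + 2.36·ey = (4.1886,6.7201)
θ=85°: B = A + 4.00·(cos85°, sin85°) = (0.3486, 3.9848)
θ=85°: |BD| = 6.1248
θ=85°: circle(B,8.00) ∩ circle(D,5.00): a=6.2462, h=4.9985
θ=85°:   candidates: C₊=(8.3441,3.7171) cross=30.615; C₋=(1.8401,-3.8750) cross=-30.615
θ=85°:   branch - wants cross < 0 → take C=(1.8401,-3.8750) (cross=-30.615)
θ=85°: ex = (C−B)/|BC| = (0.1864,-0.9825); ey = (0.9825,0.1864)
θ=85°: P = B + -3.13·ex + 2.36·ey = (2.0837,7.4999)
θ=153°: B = A + 4.00·(cos153°, sin153°) = (-3.5640, 1.8160)
θ=153°: |BD| = 8.7544
θ=153°: circle(B,8.00) ∩ circle(D,5.00): a=6.6047, h=4.5142
θ=153°:   candidates: C₊=(3.8334,4.8620) cross=39.520; C₋=(1.9606,-3.9701) cross=-39.520
θ=153°:   branch - wants cross < 0 → take C=(1.9606,-3.9701) (cross=-39.520)
θ=153°: ex = (C−B)/|BC| = (0.6906,-0.7233); ey = (0.7233,0.6906)
θ=153°: P = B + -3.13·ex + 2.36·ey = (-4.0186,5.7095)

θ=57°: 4.19 6.72
θ=85°: 2.08 7.50
θ=153°: -4.02 5.71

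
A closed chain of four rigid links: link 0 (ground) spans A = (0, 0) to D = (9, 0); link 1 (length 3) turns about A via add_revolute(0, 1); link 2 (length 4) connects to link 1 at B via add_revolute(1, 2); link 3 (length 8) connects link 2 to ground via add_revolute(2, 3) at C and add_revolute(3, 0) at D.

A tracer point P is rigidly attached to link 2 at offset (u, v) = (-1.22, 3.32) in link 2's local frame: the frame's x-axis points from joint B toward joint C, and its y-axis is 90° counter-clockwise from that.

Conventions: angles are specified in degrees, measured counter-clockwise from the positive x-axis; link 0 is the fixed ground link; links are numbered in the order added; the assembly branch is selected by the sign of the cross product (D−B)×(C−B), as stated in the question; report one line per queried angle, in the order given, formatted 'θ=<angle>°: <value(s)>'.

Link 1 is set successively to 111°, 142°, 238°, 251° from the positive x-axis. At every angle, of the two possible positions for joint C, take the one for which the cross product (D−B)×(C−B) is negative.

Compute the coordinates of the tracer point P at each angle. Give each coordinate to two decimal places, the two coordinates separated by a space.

A=(0,0), D=(9.00,0)
θ=111°: B = A + 3.00·(cos111°, sin111°) = (-1.0751, 2.8007)
θ=111°: |BD| = 10.4571
θ=111°: circle(B,4.00) ∩ circle(D,8.00): a=2.9335, h=2.7193
θ=111°:   candidates: C₊=(2.4795,4.6350) cross=28.436; C₋=(1.0229,-0.6049) cross=-28.436
θ=111°:   branch - wants cross < 0 → take C=(1.0229,-0.6049) (cross=-28.436)
θ=111°: ex = (C−B)/|BC| = (0.5245,-0.8514); ey = (0.8514,0.5245)
θ=111°: P = B + -1.22·ex + 3.32·ey = (1.1117,5.5808)
θ=142°: B = A + 3.00·(cos142°, sin142°) = (-2.3640, 1.8470)
θ=142°: |BD| = 11.5131
θ=142°: circle(B,4.00) ∩ circle(D,8.00): a=3.6720, h=1.5863
θ=142°:   candidates: C₊=(1.5149,2.8237) cross=18.264; C₋=(1.0059,-0.3079) cross=-18.264
θ=142°:   branch - wants cross < 0 → take C=(1.0059,-0.3079) (cross=-18.264)
θ=142°: ex = (C−B)/|BC| = (0.8425,-0.5387); ey = (0.5387,0.8425)
θ=142°: P = B + -1.22·ex + 3.32·ey = (-1.6033,5.3013)
θ=238°: B = A + 3.00·(cos238°, sin238°) = (-1.5898, -2.5441)
θ=238°: |BD| = 10.8911
θ=238°: circle(B,4.00) ∩ circle(D,8.00): a=3.2419, h=2.3431
θ=238°:   candidates: C₊=(1.0151,0.4914) cross=25.519; C₋=(2.1098,-4.0651) cross=-25.519
θ=238°:   branch - wants cross < 0 → take C=(2.1098,-4.0651) (cross=-25.519)
θ=238°: ex = (C−B)/|BC| = (0.9249,-0.3802); ey = (0.3802,0.9249)
θ=238°: P = B + -1.22·ex + 3.32·ey = (-1.4557,0.9904)
θ=251°: B = A + 3.00·(cos251°, sin251°) = (-0.9767, -2.8366)
θ=251°: |BD| = 10.3721
θ=251°: circle(B,4.00) ∩ circle(D,8.00): a=2.8722, h=2.7840
θ=251°:   candidates: C₊=(1.0246,0.6268) cross=28.876; C₋=(2.5473,-4.7290) cross=-28.876
θ=251°:   branch - wants cross < 0 → take C=(2.5473,-4.7290) (cross=-28.876)
θ=251°: ex = (C−B)/|BC| = (0.8810,-0.4731); ey = (0.4731,0.8810)
θ=251°: P = B + -1.22·ex + 3.32·ey = (-0.4808,0.6656)

θ=111°: 1.11 5.58
θ=142°: -1.60 5.30
θ=238°: -1.46 0.99
θ=251°: -0.48 0.67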